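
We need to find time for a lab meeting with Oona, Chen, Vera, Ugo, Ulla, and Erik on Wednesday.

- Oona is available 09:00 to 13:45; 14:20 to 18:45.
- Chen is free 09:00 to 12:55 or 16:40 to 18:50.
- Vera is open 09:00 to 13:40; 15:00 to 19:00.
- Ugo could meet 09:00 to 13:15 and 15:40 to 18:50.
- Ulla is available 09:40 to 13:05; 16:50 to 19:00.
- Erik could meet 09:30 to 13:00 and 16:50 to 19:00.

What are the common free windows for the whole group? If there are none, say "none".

09:40-12:55, 16:50-18:45

Oona ∩ Chen: 09:00-12:55, 16:40-18:45.
Oona ∩ Chen ∩ Vera: 09:00-12:55, 16:40-18:45.
Oona ∩ Chen ∩ Vera ∩ Ugo: 09:00-12:55, 16:40-18:45.
Oona ∩ Chen ∩ Vera ∩ Ugo ∩ Ulla: 09:40-12:55, 16:50-18:45.
Oona ∩ Chen ∩ Vera ∩ Ugo ∩ Ulla ∩ Erik: 09:40-12:55, 16:50-18:45.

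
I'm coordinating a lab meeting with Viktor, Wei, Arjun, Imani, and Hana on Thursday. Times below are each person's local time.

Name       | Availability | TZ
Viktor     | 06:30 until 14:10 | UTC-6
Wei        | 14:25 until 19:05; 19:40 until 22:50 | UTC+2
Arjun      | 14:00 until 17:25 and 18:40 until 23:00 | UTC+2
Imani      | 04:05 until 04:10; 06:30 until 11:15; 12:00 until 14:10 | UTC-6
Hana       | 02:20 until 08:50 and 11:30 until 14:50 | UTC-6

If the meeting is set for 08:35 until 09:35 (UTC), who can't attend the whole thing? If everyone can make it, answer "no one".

Arjun, Imani, Viktor, Wei

Viktor in UTC: 12:30-20:10 (add 6h to convert from UTC-6).
Wei in UTC: 12:25-17:05, 17:40-20:50 (subtract 2h to convert from UTC+2).
Arjun in UTC: 12:00-15:25, 16:40-21:00 (subtract 2h to convert from UTC+2).
Imani in UTC: 10:05-10:10, 12:30-17:15, 18:00-20:10 (add 6h to convert from UTC-6).
Hana in UTC: 08:20-14:50, 17:30-20:50 (add 6h to convert from UTC-6).
Viktor: not fully free for 08:35-09:35. Wei: not fully free for 08:35-09:35. Arjun: not fully free for 08:35-09:35. Imani: not fully free for 08:35-09:35. Hana: free for 08:35-09:35.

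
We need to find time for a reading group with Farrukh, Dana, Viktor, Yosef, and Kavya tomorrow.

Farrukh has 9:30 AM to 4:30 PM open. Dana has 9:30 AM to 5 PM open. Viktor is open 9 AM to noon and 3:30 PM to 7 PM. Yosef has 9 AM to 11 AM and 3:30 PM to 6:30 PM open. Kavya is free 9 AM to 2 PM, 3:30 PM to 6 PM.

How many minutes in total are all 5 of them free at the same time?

Farrukh ∩ Dana: 09:30-16:30.
Farrukh ∩ Dana ∩ Viktor: 09:30-12:00, 15:30-16:30.
Farrukh ∩ Dana ∩ Viktor ∩ Yosef: 09:30-11:00, 15:30-16:30.
Farrukh ∩ Dana ∩ Viktor ∩ Yosef ∩ Kavya: 09:30-11:00, 15:30-16:30.
Summing the common windows: 90 + 60 = 150 minutes.

150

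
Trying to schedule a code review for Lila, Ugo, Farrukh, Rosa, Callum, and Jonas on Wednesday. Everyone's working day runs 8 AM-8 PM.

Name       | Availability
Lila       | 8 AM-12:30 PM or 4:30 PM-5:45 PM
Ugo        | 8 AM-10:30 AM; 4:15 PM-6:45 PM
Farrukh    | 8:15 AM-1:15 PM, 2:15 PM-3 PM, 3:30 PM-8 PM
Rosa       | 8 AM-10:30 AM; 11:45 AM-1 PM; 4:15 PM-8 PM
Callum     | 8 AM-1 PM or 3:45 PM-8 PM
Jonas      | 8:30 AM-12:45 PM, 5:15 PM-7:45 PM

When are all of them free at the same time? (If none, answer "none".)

Lila ∩ Ugo: 08:00-10:30, 16:30-17:45.
Lila ∩ Ugo ∩ Farrukh: 08:15-10:30, 16:30-17:45.
Lila ∩ Ugo ∩ Farrukh ∩ Rosa: 08:15-10:30, 16:30-17:45.
Lila ∩ Ugo ∩ Farrukh ∩ Rosa ∩ Callum: 08:15-10:30, 16:30-17:45.
Lila ∩ Ugo ∩ Farrukh ∩ Rosa ∩ Callum ∩ Jonas: 08:30-10:30, 17:15-17:45.

08:30-10:30, 17:15-17:45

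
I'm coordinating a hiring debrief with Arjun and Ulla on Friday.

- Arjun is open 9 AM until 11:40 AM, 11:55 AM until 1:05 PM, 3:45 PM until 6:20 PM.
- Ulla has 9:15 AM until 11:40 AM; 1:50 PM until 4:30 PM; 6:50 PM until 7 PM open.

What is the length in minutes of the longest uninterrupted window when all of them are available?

145

Arjun ∩ Ulla: 09:15-11:40, 15:45-16:30.
So the common availability across everyone is 09:15-11:40, 15:45-16:30.
The longest is 09:15-11:40 at 145 minutes.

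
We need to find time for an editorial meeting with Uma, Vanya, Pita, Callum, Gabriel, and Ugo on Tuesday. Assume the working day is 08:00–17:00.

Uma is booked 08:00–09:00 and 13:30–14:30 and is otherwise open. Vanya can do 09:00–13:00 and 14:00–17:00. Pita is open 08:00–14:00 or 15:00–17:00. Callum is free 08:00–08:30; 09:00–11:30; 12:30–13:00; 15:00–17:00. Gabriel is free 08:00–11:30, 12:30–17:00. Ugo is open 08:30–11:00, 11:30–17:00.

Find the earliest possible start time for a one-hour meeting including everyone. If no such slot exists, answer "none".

09:00

Uma free: 09:00-13:30, 14:30-17:00 (invert busy blocks within the working day).
Vanya free: 09:00-13:00, 14:00-17:00.
Pita free: 08:00-14:00, 15:00-17:00.
Callum free: 08:00-08:30, 09:00-11:30, 12:30-13:00, 15:00-17:00.
Gabriel free: 08:00-11:30, 12:30-17:00.
Ugo free: 08:30-11:00, 11:30-17:00.
Uma ∩ Vanya: 09:00-13:00, 14:30-17:00.
Uma ∩ Vanya ∩ Pita: 09:00-13:00, 15:00-17:00.
Uma ∩ Vanya ∩ Pita ∩ Callum: 09:00-11:30, 12:30-13:00, 15:00-17:00.
Uma ∩ Vanya ∩ Pita ∩ Callum ∩ Gabriel: 09:00-11:30, 12:30-13:00, 15:00-17:00.
Uma ∩ Vanya ∩ Pita ∩ Callum ∩ Gabriel ∩ Ugo: 09:00-11:00, 12:30-13:00, 15:00-17:00.
So the common availability across everyone is 09:00-11:00, 12:30-13:00, 15:00-17:00.
The first common window of at least 60 minutes is 09:00-11:00, so the earliest start is 09:00.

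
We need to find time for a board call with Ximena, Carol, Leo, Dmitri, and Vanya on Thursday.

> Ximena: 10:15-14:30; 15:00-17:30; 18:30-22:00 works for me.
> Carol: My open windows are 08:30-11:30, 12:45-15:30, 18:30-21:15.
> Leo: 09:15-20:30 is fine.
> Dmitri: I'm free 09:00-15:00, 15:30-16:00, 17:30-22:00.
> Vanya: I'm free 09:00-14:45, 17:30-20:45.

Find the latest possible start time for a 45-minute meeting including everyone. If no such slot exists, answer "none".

Ximena ∩ Carol: 10:15-11:30, 12:45-14:30, 15:00-15:30, 18:30-21:15.
Ximena ∩ Carol ∩ Leo: 10:15-11:30, 12:45-14:30, 15:00-15:30, 18:30-20:30.
Ximena ∩ Carol ∩ Leo ∩ Dmitri: 10:15-11:30, 12:45-14:30, 18:30-20:30.
Ximena ∩ Carol ∩ Leo ∩ Dmitri ∩ Vanya: 10:15-11:30, 12:45-14:30, 18:30-20:30.
So the common availability across everyone is 10:15-11:30, 12:45-14:30, 18:30-20:30.
The last common window of at least 45 minutes is 18:30-20:30; a 45-minute meeting can start as late as 19:45 and still end by 20:30.

19:45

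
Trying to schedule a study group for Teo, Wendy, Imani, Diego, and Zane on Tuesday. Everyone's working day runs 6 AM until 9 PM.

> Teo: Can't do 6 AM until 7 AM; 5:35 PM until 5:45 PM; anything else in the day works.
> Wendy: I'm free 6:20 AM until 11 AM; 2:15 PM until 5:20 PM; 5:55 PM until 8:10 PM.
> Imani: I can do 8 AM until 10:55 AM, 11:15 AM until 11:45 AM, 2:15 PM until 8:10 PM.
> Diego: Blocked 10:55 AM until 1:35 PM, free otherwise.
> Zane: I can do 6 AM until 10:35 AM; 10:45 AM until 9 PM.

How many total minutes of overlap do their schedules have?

485

Teo free: 07:00-17:35, 17:45-21:00 (invert busy blocks within the working day).
Wendy free: 06:20-11:00, 14:15-17:20, 17:55-20:10.
Imani free: 08:00-10:55, 11:15-11:45, 14:15-20:10.
Diego free: 06:00-10:55, 13:35-21:00 (invert busy blocks within the working day).
Zane free: 06:00-10:35, 10:45-21:00.
Teo ∩ Wendy: 07:00-11:00, 14:15-17:20, 17:55-20:10.
Teo ∩ Wendy ∩ Imani: 08:00-10:55, 14:15-17:20, 17:55-20:10.
Teo ∩ Wendy ∩ Imani ∩ Diego: 08:00-10:55, 14:15-17:20, 17:55-20:10.
Teo ∩ Wendy ∩ Imani ∩ Diego ∩ Zane: 08:00-10:35, 10:45-10:55, 14:15-17:20, 17:55-20:10.
Summing the common windows: 155 + 10 + 185 + 135 = 485 minutes.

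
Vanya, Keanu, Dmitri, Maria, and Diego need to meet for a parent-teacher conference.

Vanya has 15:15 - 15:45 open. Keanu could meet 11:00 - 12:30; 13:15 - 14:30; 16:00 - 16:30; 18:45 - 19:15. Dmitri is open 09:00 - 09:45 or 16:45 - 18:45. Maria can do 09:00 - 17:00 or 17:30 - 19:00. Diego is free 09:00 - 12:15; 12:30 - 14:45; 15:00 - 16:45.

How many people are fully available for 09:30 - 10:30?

2

Maria and Diego can make the full 09:30-10:30 slot — that's 2.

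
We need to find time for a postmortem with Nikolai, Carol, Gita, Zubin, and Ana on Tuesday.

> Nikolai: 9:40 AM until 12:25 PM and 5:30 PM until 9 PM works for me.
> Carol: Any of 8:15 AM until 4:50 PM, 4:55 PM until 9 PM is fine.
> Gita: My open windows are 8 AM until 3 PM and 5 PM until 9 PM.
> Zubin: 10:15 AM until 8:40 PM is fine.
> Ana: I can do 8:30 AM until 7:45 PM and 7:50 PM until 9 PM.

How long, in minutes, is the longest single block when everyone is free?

Nikolai ∩ Carol: 09:40-12:25, 17:30-21:00.
Nikolai ∩ Carol ∩ Gita: 09:40-12:25, 17:30-21:00.
Nikolai ∩ Carol ∩ Gita ∩ Zubin: 10:15-12:25, 17:30-20:40.
Nikolai ∩ Carol ∩ Gita ∩ Zubin ∩ Ana: 10:15-12:25, 17:30-19:45, 19:50-20:40.
The longest is 17:30-19:45 at 135 minutes.

135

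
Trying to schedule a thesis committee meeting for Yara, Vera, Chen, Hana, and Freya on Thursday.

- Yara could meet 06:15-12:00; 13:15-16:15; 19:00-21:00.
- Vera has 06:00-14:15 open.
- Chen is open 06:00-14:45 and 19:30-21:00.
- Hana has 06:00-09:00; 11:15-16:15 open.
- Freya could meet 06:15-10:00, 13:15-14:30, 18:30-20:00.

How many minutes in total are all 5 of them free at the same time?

225

Yara ∩ Vera: 06:15-12:00, 13:15-14:15.
Yara ∩ Vera ∩ Chen: 06:15-12:00, 13:15-14:15.
Yara ∩ Vera ∩ Chen ∩ Hana: 06:15-09:00, 11:15-12:00, 13:15-14:15.
Yara ∩ Vera ∩ Chen ∩ Hana ∩ Freya: 06:15-09:00, 13:15-14:15.
Summing the common windows: 165 + 60 = 225 minutes.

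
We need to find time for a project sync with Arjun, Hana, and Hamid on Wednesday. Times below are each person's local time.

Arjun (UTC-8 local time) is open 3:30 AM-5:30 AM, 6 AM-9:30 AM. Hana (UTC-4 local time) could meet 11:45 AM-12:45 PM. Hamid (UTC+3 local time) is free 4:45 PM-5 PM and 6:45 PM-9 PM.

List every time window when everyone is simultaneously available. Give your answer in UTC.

Arjun in UTC: 11:30-13:30, 14:00-17:30 (add 8h to convert from UTC-8).
Hana in UTC: 15:45-16:45 (add 4h to convert from UTC-4).
Hamid in UTC: 13:45-14:00, 15:45-18:00 (subtract 3h to convert from UTC+3).
Arjun ∩ Hana: 15:45-16:45.
Arjun ∩ Hana ∩ Hamid: 15:45-16:45.
Those are the intersection windows.

15:45-16:45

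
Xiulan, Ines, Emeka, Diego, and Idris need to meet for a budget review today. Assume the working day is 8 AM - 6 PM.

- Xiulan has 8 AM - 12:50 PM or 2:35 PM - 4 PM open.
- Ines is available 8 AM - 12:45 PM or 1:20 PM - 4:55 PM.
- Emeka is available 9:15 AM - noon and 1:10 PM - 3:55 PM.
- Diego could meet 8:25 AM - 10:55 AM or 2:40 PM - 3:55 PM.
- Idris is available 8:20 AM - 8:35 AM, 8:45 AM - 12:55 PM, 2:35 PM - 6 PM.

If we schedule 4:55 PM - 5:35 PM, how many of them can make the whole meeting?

1

Idris can make the full 16:55-17:35 slot — that's 1.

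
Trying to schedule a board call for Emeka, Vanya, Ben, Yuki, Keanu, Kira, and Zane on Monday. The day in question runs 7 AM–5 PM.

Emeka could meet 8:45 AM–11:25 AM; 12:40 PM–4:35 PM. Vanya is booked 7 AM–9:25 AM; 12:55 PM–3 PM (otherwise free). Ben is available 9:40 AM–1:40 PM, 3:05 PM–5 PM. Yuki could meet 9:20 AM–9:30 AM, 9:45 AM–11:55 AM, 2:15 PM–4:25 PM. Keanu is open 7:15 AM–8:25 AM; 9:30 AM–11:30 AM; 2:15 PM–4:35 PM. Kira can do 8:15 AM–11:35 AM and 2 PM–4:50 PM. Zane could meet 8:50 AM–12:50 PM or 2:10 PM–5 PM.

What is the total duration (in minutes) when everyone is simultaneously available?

Emeka free: 08:45-11:25, 12:40-16:35.
Vanya free: 09:25-12:55, 15:00-17:00 (invert busy blocks within the working day).
Ben free: 09:40-13:40, 15:05-17:00.
Yuki free: 09:20-09:30, 09:45-11:55, 14:15-16:25.
Keanu free: 07:15-08:25, 09:30-11:30, 14:15-16:35.
Kira free: 08:15-11:35, 14:00-16:50.
Zane free: 08:50-12:50, 14:10-17:00.
Emeka ∩ Vanya: 09:25-11:25, 12:40-12:55, 15:00-16:35.
Emeka ∩ Vanya ∩ Ben: 09:40-11:25, 12:40-12:55, 15:05-16:35.
Emeka ∩ Vanya ∩ Ben ∩ Yuki: 09:45-11:25, 15:05-16:25.
Emeka ∩ Vanya ∩ Ben ∩ Yuki ∩ Keanu: 09:45-11:25, 15:05-16:25.
Emeka ∩ Vanya ∩ Ben ∩ Yuki ∩ Keanu ∩ Kira: 09:45-11:25, 15:05-16:25.
Emeka ∩ Vanya ∩ Ben ∩ Yuki ∩ Keanu ∩ Kira ∩ Zane: 09:45-11:25, 15:05-16:25.
Summing the common windows: 100 + 80 = 180 minutes.

180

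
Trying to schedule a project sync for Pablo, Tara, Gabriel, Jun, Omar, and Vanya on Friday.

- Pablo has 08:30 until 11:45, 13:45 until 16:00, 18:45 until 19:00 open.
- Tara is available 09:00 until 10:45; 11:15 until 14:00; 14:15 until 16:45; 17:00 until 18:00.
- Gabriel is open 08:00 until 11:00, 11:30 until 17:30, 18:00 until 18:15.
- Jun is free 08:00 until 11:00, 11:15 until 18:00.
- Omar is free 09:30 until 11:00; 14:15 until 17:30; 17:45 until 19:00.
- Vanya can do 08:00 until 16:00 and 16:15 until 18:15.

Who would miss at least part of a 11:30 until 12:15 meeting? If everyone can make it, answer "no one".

Omar, Pablo

Pablo: not fully free for 11:30-12:15. Tara: free for 11:30-12:15. Gabriel: free for 11:30-12:15. Jun: free for 11:30-12:15. Omar: not fully free for 11:30-12:15. Vanya: free for 11:30-12:15.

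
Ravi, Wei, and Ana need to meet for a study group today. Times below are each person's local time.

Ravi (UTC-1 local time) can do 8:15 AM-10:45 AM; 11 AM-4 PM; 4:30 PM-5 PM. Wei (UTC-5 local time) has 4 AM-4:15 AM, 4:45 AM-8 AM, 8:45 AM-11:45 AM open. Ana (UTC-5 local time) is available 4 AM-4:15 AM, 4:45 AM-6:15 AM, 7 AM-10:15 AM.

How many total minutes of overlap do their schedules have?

Ravi in UTC: 09:15-11:45, 12:00-17:00, 17:30-18:00 (add 1h to convert from UTC-1).
Wei in UTC: 09:00-09:15, 09:45-13:00, 13:45-16:45 (add 5h to convert from UTC-5).
Ana in UTC: 09:00-09:15, 09:45-11:15, 12:00-15:15 (add 5h to convert from UTC-5).
Ravi ∩ Wei: 09:45-11:45, 12:00-13:00, 13:45-16:45.
Ravi ∩ Wei ∩ Ana: 09:45-11:15, 12:00-13:00, 13:45-15:15.
Summing the common windows: 90 + 60 + 90 = 240 minutes.

240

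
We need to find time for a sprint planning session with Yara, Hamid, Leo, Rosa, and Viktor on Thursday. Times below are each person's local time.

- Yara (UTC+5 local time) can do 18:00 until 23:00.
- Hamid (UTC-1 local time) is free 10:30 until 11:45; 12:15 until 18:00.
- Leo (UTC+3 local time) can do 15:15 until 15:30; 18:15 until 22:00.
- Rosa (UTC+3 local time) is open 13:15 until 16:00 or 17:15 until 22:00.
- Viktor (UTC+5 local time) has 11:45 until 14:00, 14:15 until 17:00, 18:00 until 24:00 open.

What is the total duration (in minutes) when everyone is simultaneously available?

165

Yara in UTC: 13:00-18:00 (subtract 5h to convert from UTC+5).
Hamid in UTC: 11:30-12:45, 13:15-19:00 (add 1h to convert from UTC-1).
Leo in UTC: 12:15-12:30, 15:15-19:00 (subtract 3h to convert from UTC+3).
Rosa in UTC: 10:15-13:00, 14:15-19:00 (subtract 3h to convert from UTC+3).
Viktor in UTC: 06:45-09:00, 09:15-12:00, 13:00-19:00 (subtract 5h to convert from UTC+5).
Yara ∩ Hamid: 13:15-18:00.
Yara ∩ Hamid ∩ Leo: 15:15-18:00.
Yara ∩ Hamid ∩ Leo ∩ Rosa: 15:15-18:00.
Yara ∩ Hamid ∩ Leo ∩ Rosa ∩ Viktor: 15:15-18:00.
That's a single block of 165 minutes.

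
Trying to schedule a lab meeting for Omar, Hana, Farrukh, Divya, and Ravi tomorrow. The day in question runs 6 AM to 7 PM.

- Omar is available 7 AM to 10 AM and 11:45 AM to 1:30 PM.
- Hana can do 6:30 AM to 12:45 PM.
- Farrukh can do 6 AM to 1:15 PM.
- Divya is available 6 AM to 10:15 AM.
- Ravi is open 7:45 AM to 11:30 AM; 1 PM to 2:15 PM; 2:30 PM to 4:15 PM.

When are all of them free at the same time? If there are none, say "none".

Omar ∩ Hana: 07:00-10:00, 11:45-12:45.
Omar ∩ Hana ∩ Farrukh: 07:00-10:00, 11:45-12:45.
Omar ∩ Hana ∩ Farrukh ∩ Divya: 07:00-10:00.
Omar ∩ Hana ∩ Farrukh ∩ Divya ∩ Ravi: 07:45-10:00.

07:45-10:00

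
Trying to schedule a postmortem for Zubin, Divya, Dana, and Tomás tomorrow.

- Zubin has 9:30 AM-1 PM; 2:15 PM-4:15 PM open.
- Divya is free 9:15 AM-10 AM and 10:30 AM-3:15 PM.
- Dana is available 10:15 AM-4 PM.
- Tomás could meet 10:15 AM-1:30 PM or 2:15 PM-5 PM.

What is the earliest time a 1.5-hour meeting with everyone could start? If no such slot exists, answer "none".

Zubin ∩ Divya: 09:30-10:00, 10:30-13:00, 14:15-15:15.
Zubin ∩ Divya ∩ Dana: 10:30-13:00, 14:15-15:15.
Zubin ∩ Divya ∩ Dana ∩ Tomás: 10:30-13:00, 14:15-15:15.
The first common window of at least 90 minutes is 10:30-13:00, so the earliest start is 10:30.

10:30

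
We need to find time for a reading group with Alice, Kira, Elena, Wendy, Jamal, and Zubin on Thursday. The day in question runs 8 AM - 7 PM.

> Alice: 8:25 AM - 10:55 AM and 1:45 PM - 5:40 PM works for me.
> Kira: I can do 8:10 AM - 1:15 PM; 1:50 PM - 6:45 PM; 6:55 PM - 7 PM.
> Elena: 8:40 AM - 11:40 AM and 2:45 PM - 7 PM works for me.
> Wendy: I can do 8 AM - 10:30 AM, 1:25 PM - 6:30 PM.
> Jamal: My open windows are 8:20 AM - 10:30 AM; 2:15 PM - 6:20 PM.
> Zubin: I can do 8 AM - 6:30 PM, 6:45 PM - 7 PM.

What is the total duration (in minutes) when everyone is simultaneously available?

285

Alice ∩ Kira: 08:25-10:55, 13:50-17:40.
Alice ∩ Kira ∩ Elena: 08:40-10:55, 14:45-17:40.
Alice ∩ Kira ∩ Elena ∩ Wendy: 08:40-10:30, 14:45-17:40.
Alice ∩ Kira ∩ Elena ∩ Wendy ∩ Jamal: 08:40-10:30, 14:45-17:40.
Alice ∩ Kira ∩ Elena ∩ Wendy ∩ Jamal ∩ Zubin: 08:40-10:30, 14:45-17:40.
Summing the common windows: 110 + 175 = 285 minutes.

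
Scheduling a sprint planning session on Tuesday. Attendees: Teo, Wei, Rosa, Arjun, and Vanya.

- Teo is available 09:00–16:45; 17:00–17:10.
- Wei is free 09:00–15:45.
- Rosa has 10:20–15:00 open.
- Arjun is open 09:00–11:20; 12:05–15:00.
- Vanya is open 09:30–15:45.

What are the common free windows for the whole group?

Teo ∩ Wei: 09:00-15:45.
Teo ∩ Wei ∩ Rosa: 10:20-15:00.
Teo ∩ Wei ∩ Rosa ∩ Arjun: 10:20-11:20, 12:05-15:00.
Teo ∩ Wei ∩ Rosa ∩ Arjun ∩ Vanya: 10:20-11:20, 12:05-15:00.
So the common availability across everyone is 10:20-11:20, 12:05-15:00.

10:20-11:20, 12:05-15:00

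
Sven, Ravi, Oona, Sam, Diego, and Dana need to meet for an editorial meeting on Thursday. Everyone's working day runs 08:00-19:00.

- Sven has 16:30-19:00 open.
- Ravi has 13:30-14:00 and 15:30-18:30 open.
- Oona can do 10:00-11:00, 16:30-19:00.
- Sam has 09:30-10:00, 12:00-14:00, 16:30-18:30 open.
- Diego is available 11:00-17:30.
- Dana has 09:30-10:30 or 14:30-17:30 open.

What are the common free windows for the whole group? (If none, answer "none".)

Sven ∩ Ravi: 16:30-18:30.
Sven ∩ Ravi ∩ Oona: 16:30-18:30.
Sven ∩ Ravi ∩ Oona ∩ Sam: 16:30-18:30.
Sven ∩ Ravi ∩ Oona ∩ Sam ∩ Diego: 16:30-17:30.
Sven ∩ Ravi ∩ Oona ∩ Sam ∩ Diego ∩ Dana: 16:30-17:30.

16:30-17:30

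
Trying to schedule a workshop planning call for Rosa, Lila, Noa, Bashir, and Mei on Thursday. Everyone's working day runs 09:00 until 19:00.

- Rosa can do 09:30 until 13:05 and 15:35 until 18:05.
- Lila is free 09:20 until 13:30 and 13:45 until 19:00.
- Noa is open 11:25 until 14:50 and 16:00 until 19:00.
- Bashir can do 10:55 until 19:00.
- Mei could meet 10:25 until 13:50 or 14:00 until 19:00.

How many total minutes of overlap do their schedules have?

225

Rosa ∩ Lila: 09:30-13:05, 15:35-18:05.
Rosa ∩ Lila ∩ Noa: 11:25-13:05, 16:00-18:05.
Rosa ∩ Lila ∩ Noa ∩ Bashir: 11:25-13:05, 16:00-18:05.
Rosa ∩ Lila ∩ Noa ∩ Bashir ∩ Mei: 11:25-13:05, 16:00-18:05.
Summing the common windows: 100 + 125 = 225 minutes.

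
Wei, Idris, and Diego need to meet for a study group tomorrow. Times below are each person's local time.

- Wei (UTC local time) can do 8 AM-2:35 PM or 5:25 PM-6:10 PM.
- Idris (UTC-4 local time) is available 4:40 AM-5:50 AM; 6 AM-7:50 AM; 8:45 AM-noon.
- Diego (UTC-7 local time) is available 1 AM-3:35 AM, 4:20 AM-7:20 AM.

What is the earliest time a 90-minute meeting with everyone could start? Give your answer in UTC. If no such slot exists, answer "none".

Wei in UTC: 08:00-14:35, 17:25-18:10.
Idris in UTC: 08:40-09:50, 10:00-11:50, 12:45-16:00 (add 4h to convert from UTC-4).
Diego in UTC: 08:00-10:35, 11:20-14:20 (add 7h to convert from UTC-7).
Wei ∩ Idris: 08:40-09:50, 10:00-11:50, 12:45-14:35.
Wei ∩ Idris ∩ Diego: 08:40-09:50, 10:00-10:35, 11:20-11:50, 12:45-14:20.
The first common window of at least 90 minutes is 12:45-14:20, so the earliest start is 12:45.

12:45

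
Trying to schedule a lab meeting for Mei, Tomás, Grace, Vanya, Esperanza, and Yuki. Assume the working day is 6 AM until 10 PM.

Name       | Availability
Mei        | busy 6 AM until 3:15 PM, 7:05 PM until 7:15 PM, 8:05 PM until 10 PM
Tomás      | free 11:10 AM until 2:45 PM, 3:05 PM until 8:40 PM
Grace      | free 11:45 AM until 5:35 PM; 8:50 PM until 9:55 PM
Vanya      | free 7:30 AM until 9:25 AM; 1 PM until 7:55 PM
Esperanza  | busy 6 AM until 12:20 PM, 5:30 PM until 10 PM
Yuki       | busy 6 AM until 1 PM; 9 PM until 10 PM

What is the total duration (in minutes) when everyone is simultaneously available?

135

Mei free: 15:15-19:05, 19:15-20:05 (invert busy blocks within the working day).
Tomás free: 11:10-14:45, 15:05-20:40.
Grace free: 11:45-17:35, 20:50-21:55.
Vanya free: 07:30-09:25, 13:00-19:55.
Esperanza free: 12:20-17:30 (invert busy blocks within the working day).
Yuki free: 13:00-21:00 (invert busy blocks within the working day).
Mei ∩ Tomás: 15:15-19:05, 19:15-20:05.
Mei ∩ Tomás ∩ Grace: 15:15-17:35.
Mei ∩ Tomás ∩ Grace ∩ Vanya: 15:15-17:35.
Mei ∩ Tomás ∩ Grace ∩ Vanya ∩ Esperanza: 15:15-17:30.
Mei ∩ Tomás ∩ Grace ∩ Vanya ∩ Esperanza ∩ Yuki: 15:15-17:30.
That's a single block of 135 minutes.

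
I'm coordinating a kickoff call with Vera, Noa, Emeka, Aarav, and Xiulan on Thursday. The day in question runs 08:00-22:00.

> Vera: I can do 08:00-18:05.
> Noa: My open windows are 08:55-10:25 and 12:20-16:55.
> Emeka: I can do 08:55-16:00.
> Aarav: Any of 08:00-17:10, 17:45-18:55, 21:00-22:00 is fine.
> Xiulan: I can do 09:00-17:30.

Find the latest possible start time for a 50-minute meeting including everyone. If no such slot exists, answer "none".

15:10

Vera ∩ Noa: 08:55-10:25, 12:20-16:55.
Vera ∩ Noa ∩ Emeka: 08:55-10:25, 12:20-16:00.
Vera ∩ Noa ∩ Emeka ∩ Aarav: 08:55-10:25, 12:20-16:00.
Vera ∩ Noa ∩ Emeka ∩ Aarav ∩ Xiulan: 09:00-10:25, 12:20-16:00.
So the common availability across everyone is 09:00-10:25, 12:20-16:00.
The last common window of at least 50 minutes is 12:20-16:00; a 50-minute meeting can start as late as 15:10 and still end by 16:00.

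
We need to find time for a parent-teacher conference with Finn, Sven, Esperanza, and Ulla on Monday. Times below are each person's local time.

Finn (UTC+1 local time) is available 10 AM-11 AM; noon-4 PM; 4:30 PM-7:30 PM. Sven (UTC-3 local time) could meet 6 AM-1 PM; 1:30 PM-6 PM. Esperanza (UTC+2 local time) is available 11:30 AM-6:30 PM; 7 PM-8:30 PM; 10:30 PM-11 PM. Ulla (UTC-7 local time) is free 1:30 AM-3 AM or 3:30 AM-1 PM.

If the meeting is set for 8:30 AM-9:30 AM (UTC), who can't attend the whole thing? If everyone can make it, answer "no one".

Esperanza, Finn, Sven

Finn in UTC: 09:00-10:00, 11:00-15:00, 15:30-18:30 (subtract 1h to convert from UTC+1).
Sven in UTC: 09:00-16:00, 16:30-21:00 (add 3h to convert from UTC-3).
Esperanza in UTC: 09:30-16:30, 17:00-18:30, 20:30-21:00 (subtract 2h to convert from UTC+2).
Ulla in UTC: 08:30-10:00, 10:30-20:00 (add 7h to convert from UTC-7).
Finn: not fully free for 08:30-09:30. Sven: not fully free for 08:30-09:30. Esperanza: not fully free for 08:30-09:30. Ulla: free for 08:30-09:30.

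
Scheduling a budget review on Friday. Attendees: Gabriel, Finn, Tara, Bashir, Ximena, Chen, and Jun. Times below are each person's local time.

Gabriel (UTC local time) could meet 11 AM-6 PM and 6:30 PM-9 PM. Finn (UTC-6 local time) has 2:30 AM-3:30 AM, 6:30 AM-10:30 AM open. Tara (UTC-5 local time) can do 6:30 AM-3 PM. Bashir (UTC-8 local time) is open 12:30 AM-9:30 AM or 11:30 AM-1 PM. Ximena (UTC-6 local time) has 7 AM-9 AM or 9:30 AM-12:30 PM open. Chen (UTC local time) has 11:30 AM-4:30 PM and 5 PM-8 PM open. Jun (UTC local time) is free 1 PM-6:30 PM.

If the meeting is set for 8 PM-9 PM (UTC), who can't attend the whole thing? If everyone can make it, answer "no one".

Chen, Finn, Jun, Tara, Ximena

Gabriel in UTC: 11:00-18:00, 18:30-21:00.
Finn in UTC: 08:30-09:30, 12:30-16:30 (add 6h to convert from UTC-6).
Tara in UTC: 11:30-20:00 (add 5h to convert from UTC-5).
Bashir in UTC: 08:30-17:30, 19:30-21:00 (add 8h to convert from UTC-8).
Ximena in UTC: 13:00-15:00, 15:30-18:30 (add 6h to convert from UTC-6).
Chen in UTC: 11:30-16:30, 17:00-20:00.
Jun in UTC: 13:00-18:30.
Gabriel: free for 20:00-21:00. Finn: not fully free for 20:00-21:00. Tara: not fully free for 20:00-21:00. Bashir: free for 20:00-21:00. Ximena: not fully free for 20:00-21:00. Chen: not fully free for 20:00-21:00. Jun: not fully free for 20:00-21:00.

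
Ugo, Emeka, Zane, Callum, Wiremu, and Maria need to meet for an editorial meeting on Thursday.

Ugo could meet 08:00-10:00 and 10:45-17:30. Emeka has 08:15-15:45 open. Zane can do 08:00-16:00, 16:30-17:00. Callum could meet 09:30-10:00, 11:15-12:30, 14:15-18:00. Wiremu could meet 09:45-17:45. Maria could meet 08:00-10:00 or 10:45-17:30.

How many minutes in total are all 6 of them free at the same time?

Ugo ∩ Emeka: 08:15-10:00, 10:45-15:45.
Ugo ∩ Emeka ∩ Zane: 08:15-10:00, 10:45-15:45.
Ugo ∩ Emeka ∩ Zane ∩ Callum: 09:30-10:00, 11:15-12:30, 14:15-15:45.
Ugo ∩ Emeka ∩ Zane ∩ Callum ∩ Wiremu: 09:45-10:00, 11:15-12:30, 14:15-15:45.
Ugo ∩ Emeka ∩ Zane ∩ Callum ∩ Wiremu ∩ Maria: 09:45-10:00, 11:15-12:30, 14:15-15:45.
Summing the common windows: 15 + 75 + 90 = 180 minutes.

180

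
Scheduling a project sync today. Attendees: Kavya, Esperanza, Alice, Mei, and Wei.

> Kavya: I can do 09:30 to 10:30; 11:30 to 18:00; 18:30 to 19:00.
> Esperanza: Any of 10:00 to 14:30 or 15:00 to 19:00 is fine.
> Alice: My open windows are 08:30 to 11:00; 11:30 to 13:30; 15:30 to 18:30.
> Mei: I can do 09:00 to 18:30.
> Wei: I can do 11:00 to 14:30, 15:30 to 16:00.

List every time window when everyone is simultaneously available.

Kavya ∩ Esperanza: 10:00-10:30, 11:30-14:30, 15:00-18:00, 18:30-19:00.
Kavya ∩ Esperanza ∩ Alice: 10:00-10:30, 11:30-13:30, 15:30-18:00.
Kavya ∩ Esperanza ∩ Alice ∩ Mei: 10:00-10:30, 11:30-13:30, 15:30-18:00.
Kavya ∩ Esperanza ∩ Alice ∩ Mei ∩ Wei: 11:30-13:30, 15:30-16:00.
Those are the intersection windows.

11:30-13:30, 15:30-16:00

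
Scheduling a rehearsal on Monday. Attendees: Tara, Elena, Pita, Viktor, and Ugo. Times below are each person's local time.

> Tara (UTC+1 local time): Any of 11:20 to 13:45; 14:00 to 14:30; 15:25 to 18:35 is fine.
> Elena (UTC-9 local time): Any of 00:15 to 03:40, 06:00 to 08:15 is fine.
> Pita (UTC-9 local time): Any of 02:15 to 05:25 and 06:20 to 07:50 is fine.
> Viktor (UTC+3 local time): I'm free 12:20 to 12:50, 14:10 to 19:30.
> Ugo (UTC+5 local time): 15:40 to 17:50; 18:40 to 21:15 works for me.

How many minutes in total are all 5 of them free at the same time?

140

Tara in UTC: 10:20-12:45, 13:00-13:30, 14:25-17:35 (subtract 1h to convert from UTC+1).
Elena in UTC: 09:15-12:40, 15:00-17:15 (add 9h to convert from UTC-9).
Pita in UTC: 11:15-14:25, 15:20-16:50 (add 9h to convert from UTC-9).
Viktor in UTC: 09:20-09:50, 11:10-16:30 (subtract 3h to convert from UTC+3).
Ugo in UTC: 10:40-12:50, 13:40-16:15 (subtract 5h to convert from UTC+5).
Tara ∩ Elena: 10:20-12:40, 15:00-17:15.
Tara ∩ Elena ∩ Pita: 11:15-12:40, 15:20-16:50.
Tara ∩ Elena ∩ Pita ∩ Viktor: 11:15-12:40, 15:20-16:30.
Tara ∩ Elena ∩ Pita ∩ Viktor ∩ Ugo: 11:15-12:40, 15:20-16:15.
Summing the common windows: 85 + 55 = 140 minutes.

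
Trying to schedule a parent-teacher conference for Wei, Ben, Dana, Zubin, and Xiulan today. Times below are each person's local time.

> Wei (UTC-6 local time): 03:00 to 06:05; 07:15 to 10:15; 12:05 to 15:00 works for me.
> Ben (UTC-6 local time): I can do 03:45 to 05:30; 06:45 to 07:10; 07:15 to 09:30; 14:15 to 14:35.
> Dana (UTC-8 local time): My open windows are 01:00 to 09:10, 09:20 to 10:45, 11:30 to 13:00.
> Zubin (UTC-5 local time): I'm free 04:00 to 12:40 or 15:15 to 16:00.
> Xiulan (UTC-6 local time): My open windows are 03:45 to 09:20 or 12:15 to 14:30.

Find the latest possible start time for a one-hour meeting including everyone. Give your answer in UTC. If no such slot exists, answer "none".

Wei in UTC: 09:00-12:05, 13:15-16:15, 18:05-21:00 (add 6h to convert from UTC-6).
Ben in UTC: 09:45-11:30, 12:45-13:10, 13:15-15:30, 20:15-20:35 (add 6h to convert from UTC-6).
Dana in UTC: 09:00-17:10, 17:20-18:45, 19:30-21:00 (add 8h to convert from UTC-8).
Zubin in UTC: 09:00-17:40, 20:15-21:00 (add 5h to convert from UTC-5).
Xiulan in UTC: 09:45-15:20, 18:15-20:30 (add 6h to convert from UTC-6).
Wei ∩ Ben: 09:45-11:30, 13:15-15:30, 20:15-20:35.
Wei ∩ Ben ∩ Dana: 09:45-11:30, 13:15-15:30, 20:15-20:35.
Wei ∩ Ben ∩ Dana ∩ Zubin: 09:45-11:30, 13:15-15:30, 20:15-20:35.
Wei ∩ Ben ∩ Dana ∩ Zubin ∩ Xiulan: 09:45-11:30, 13:15-15:20, 20:15-20:30.
The last common window of at least 60 minutes is 13:15-15:20; a 60-minute meeting can start as late as 14:20 and still end by 15:20.

14:20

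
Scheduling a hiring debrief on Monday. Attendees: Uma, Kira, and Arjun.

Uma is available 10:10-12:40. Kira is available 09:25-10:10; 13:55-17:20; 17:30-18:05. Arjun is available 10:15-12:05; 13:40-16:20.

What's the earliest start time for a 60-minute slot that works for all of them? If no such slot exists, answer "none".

Uma ∩ Kira: ∅.
Uma ∩ Kira ∩ Arjun: ∅.
There is no time when everyone is free.
No common window is at least 60 minutes long.

none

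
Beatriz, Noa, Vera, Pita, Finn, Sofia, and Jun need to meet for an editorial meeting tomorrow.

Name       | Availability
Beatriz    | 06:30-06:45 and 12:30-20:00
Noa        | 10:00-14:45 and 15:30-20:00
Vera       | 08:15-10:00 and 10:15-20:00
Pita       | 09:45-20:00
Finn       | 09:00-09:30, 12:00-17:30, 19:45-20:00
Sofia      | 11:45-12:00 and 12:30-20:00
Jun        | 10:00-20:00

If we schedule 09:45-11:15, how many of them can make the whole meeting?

Pita can make the full 09:45-11:15 slot — that's 1.

1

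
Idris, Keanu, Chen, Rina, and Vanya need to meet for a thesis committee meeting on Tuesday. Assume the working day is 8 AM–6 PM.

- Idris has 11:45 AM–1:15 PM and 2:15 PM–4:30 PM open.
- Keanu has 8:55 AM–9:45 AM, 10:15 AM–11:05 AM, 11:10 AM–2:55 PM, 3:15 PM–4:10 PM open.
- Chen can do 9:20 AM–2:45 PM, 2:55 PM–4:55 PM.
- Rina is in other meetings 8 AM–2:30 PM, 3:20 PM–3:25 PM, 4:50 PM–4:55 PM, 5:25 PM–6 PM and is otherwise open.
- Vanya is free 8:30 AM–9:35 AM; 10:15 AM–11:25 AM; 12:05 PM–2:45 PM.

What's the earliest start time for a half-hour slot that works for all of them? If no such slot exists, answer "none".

none

Idris free: 11:45-13:15, 14:15-16:30.
Keanu free: 08:55-09:45, 10:15-11:05, 11:10-14:55, 15:15-16:10.
Chen free: 09:20-14:45, 14:55-16:55.
Rina free: 14:30-15:20, 15:25-16:50, 16:55-17:25 (invert busy blocks within the working day).
Vanya free: 08:30-09:35, 10:15-11:25, 12:05-14:45.
Idris ∩ Keanu: 11:45-13:15, 14:15-14:55, 15:15-16:10.
Idris ∩ Keanu ∩ Chen: 11:45-13:15, 14:15-14:45, 15:15-16:10.
Idris ∩ Keanu ∩ Chen ∩ Rina: 14:30-14:45, 15:15-15:20, 15:25-16:10.
Idris ∩ Keanu ∩ Chen ∩ Rina ∩ Vanya: 14:30-14:45.
Those are the intersection windows.
No common window is at least 30 minutes long.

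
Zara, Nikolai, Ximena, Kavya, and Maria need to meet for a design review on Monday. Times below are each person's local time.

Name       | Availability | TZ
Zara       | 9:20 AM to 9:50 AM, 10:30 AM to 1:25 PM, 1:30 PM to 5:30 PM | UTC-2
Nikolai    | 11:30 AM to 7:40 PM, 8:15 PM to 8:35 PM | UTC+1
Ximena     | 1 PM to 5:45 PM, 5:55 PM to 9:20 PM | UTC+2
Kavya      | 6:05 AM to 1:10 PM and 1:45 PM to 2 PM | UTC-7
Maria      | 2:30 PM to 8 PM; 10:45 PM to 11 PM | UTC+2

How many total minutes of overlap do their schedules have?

280

Zara in UTC: 11:20-11:50, 12:30-15:25, 15:30-19:30 (add 2h to convert from UTC-2).
Nikolai in UTC: 10:30-18:40, 19:15-19:35 (subtract 1h to convert from UTC+1).
Ximena in UTC: 11:00-15:45, 15:55-19:20 (subtract 2h to convert from UTC+2).
Kavya in UTC: 13:05-20:10, 20:45-21:00 (add 7h to convert from UTC-7).
Maria in UTC: 12:30-18:00, 20:45-21:00 (subtract 2h to convert from UTC+2).
Zara ∩ Nikolai: 11:20-11:50, 12:30-15:25, 15:30-18:40, 19:15-19:30.
Zara ∩ Nikolai ∩ Ximena: 11:20-11:50, 12:30-15:25, 15:30-15:45, 15:55-18:40, 19:15-19:20.
Zara ∩ Nikolai ∩ Ximena ∩ Kavya: 13:05-15:25, 15:30-15:45, 15:55-18:40, 19:15-19:20.
Zara ∩ Nikolai ∩ Ximena ∩ Kavya ∩ Maria: 13:05-15:25, 15:30-15:45, 15:55-18:00.
Summing the common windows: 140 + 15 + 125 = 280 minutes.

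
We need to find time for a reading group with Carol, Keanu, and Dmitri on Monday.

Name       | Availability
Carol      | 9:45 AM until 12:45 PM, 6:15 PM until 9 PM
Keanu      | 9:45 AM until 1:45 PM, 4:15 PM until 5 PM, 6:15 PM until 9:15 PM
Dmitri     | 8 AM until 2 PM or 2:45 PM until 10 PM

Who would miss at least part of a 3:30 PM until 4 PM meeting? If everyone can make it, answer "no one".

Carol: not fully free for 15:30-16:00. Keanu: not fully free for 15:30-16:00. Dmitri: free for 15:30-16:00.

Carol, Keanu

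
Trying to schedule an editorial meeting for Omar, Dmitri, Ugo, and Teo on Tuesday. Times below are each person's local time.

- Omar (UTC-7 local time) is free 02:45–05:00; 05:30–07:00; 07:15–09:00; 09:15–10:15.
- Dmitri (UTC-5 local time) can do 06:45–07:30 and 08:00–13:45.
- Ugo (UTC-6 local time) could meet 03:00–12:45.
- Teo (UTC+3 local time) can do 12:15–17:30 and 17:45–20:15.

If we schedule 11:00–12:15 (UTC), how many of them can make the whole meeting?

2

Omar in UTC: 09:45-12:00, 12:30-14:00, 14:15-16:00, 16:15-17:15 (add 7h to convert from UTC-7).
Dmitri in UTC: 11:45-12:30, 13:00-18:45 (add 5h to convert from UTC-5).
Ugo in UTC: 09:00-18:45 (add 6h to convert from UTC-6).
Teo in UTC: 09:15-14:30, 14:45-17:15 (subtract 3h to convert from UTC+3).
Ugo and Teo can make the full 11:00-12:15 slot — that's 2.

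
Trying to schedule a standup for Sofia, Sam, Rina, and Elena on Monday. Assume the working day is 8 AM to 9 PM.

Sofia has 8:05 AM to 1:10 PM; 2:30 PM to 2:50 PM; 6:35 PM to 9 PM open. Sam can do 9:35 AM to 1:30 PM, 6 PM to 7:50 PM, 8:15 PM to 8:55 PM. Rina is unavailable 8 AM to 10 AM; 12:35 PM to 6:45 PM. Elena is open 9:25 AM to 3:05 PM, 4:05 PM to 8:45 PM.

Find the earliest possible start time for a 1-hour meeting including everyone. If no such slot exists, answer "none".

10:00

Sofia free: 08:05-13:10, 14:30-14:50, 18:35-21:00.
Sam free: 09:35-13:30, 18:00-19:50, 20:15-20:55.
Rina free: 10:00-12:35, 18:45-21:00 (invert busy blocks within the working day).
Elena free: 09:25-15:05, 16:05-20:45.
Sofia ∩ Sam: 09:35-13:10, 18:35-19:50, 20:15-20:55.
Sofia ∩ Sam ∩ Rina: 10:00-12:35, 18:45-19:50, 20:15-20:55.
Sofia ∩ Sam ∩ Rina ∩ Elena: 10:00-12:35, 18:45-19:50, 20:15-20:45.
The first common window of at least 60 minutes is 10:00-12:35, so the earliest start is 10:00.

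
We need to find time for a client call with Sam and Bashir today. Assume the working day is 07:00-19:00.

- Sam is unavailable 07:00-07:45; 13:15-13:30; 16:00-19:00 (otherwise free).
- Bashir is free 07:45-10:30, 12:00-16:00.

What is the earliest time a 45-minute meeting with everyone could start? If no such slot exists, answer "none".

Sam free: 07:45-13:15, 13:30-16:00 (invert busy blocks within the working day).
Bashir free: 07:45-10:30, 12:00-16:00.
Sam ∩ Bashir: 07:45-10:30, 12:00-13:15, 13:30-16:00.
So the common availability across everyone is 07:45-10:30, 12:00-13:15, 13:30-16:00.
The first common window of at least 45 minutes is 07:45-10:30, so the earliest start is 07:45.

07:45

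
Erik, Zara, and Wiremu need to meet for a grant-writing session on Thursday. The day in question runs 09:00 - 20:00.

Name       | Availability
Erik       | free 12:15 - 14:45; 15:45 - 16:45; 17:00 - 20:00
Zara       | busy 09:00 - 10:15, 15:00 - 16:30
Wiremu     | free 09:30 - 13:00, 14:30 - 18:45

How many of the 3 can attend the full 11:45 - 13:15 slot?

Erik free: 12:15-14:45, 15:45-16:45, 17:00-20:00.
Zara free: 10:15-15:00, 16:30-20:00 (invert busy blocks within the working day).
Wiremu free: 09:30-13:00, 14:30-18:45.
Zara can make the full 11:45-13:15 slot — that's 1.

1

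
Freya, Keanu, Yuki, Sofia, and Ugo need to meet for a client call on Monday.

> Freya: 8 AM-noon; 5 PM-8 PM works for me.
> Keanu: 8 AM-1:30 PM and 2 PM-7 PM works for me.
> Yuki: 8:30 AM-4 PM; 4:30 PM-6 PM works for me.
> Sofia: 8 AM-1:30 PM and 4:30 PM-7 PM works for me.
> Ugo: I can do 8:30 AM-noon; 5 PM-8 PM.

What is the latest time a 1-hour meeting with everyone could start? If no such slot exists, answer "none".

17:00

Freya ∩ Keanu: 08:00-12:00, 17:00-19:00.
Freya ∩ Keanu ∩ Yuki: 08:30-12:00, 17:00-18:00.
Freya ∩ Keanu ∩ Yuki ∩ Sofia: 08:30-12:00, 17:00-18:00.
Freya ∩ Keanu ∩ Yuki ∩ Sofia ∩ Ugo: 08:30-12:00, 17:00-18:00.
The last common window of at least 60 minutes is 17:00-18:00; a 60-minute meeting can start as late as 17:00 and still end by 18:00.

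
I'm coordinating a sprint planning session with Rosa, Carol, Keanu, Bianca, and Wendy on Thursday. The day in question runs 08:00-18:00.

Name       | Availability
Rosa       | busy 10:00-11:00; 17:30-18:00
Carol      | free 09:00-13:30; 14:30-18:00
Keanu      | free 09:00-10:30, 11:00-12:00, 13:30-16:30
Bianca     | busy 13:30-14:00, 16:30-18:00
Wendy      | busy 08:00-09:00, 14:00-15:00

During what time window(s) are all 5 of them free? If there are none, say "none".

09:00-10:00, 11:00-12:00, 15:00-16:30

Rosa free: 08:00-10:00, 11:00-17:30 (invert busy blocks within the working day).
Carol free: 09:00-13:30, 14:30-18:00.
Keanu free: 09:00-10:30, 11:00-12:00, 13:30-16:30.
Bianca free: 08:00-13:30, 14:00-16:30 (invert busy blocks within the working day).
Wendy free: 09:00-14:00, 15:00-18:00 (invert busy blocks within the working day).
Rosa ∩ Carol: 09:00-10:00, 11:00-13:30, 14:30-17:30.
Rosa ∩ Carol ∩ Keanu: 09:00-10:00, 11:00-12:00, 14:30-16:30.
Rosa ∩ Carol ∩ Keanu ∩ Bianca: 09:00-10:00, 11:00-12:00, 14:30-16:30.
Rosa ∩ Carol ∩ Keanu ∩ Bianca ∩ Wendy: 09:00-10:00, 11:00-12:00, 15:00-16:30.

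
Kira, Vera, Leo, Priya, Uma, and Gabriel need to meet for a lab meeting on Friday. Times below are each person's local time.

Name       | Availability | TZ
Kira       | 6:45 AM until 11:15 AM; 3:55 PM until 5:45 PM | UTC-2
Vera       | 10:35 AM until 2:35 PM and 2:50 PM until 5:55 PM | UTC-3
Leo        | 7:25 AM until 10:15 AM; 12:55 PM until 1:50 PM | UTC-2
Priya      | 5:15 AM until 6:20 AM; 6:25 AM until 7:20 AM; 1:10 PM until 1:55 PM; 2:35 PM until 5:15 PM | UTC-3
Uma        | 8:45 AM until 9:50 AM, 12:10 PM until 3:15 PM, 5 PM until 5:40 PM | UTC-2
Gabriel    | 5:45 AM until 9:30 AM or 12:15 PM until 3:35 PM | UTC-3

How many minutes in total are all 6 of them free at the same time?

Kira in UTC: 08:45-13:15, 17:55-19:45 (add 2h to convert from UTC-2).
Vera in UTC: 13:35-17:35, 17:50-20:55 (add 3h to convert from UTC-3).
Leo in UTC: 09:25-12:15, 14:55-15:50 (add 2h to convert from UTC-2).
Priya in UTC: 08:15-09:20, 09:25-10:20, 16:10-16:55, 17:35-20:15 (add 3h to convert from UTC-3).
Uma in UTC: 10:45-11:50, 14:10-17:15, 19:00-19:40 (add 2h to convert from UTC-2).
Gabriel in UTC: 08:45-12:30, 15:15-18:35 (add 3h to convert from UTC-3).
Kira ∩ Vera: 17:55-19:45.
Kira ∩ Vera ∩ Leo: ∅.
Kira ∩ Vera ∩ Leo ∩ Priya: ∅.
Kira ∩ Vera ∩ Leo ∩ Priya ∩ Uma: ∅.
Kira ∩ Vera ∩ Leo ∩ Priya ∩ Uma ∩ Gabriel: ∅.
There is no time when everyone is free.
There is no common window, so the total is 0 minutes.

0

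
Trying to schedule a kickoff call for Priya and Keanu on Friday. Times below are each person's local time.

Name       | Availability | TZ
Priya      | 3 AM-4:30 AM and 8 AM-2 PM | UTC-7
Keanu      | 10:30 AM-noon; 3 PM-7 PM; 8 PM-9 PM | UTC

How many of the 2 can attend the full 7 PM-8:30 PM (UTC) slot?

Priya in UTC: 10:00-11:30, 15:00-21:00 (add 7h to convert from UTC-7).
Keanu in UTC: 10:30-12:00, 15:00-19:00, 20:00-21:00.
Priya can make the full 19:00-20:30 slot — that's 1.

1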